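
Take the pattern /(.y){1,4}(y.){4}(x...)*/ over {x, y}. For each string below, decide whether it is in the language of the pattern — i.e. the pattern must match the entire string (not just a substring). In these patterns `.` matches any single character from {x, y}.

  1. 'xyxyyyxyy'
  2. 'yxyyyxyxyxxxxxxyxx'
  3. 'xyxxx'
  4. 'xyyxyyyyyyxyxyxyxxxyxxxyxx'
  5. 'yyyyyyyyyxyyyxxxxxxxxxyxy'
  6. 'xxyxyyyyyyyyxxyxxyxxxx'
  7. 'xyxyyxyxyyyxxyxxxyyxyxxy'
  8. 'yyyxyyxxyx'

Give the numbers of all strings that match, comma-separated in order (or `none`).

4

1 → no match
2 → no match
3 → no match
4 → match
5 → no match
6 → no match
7 → no match
8 → no match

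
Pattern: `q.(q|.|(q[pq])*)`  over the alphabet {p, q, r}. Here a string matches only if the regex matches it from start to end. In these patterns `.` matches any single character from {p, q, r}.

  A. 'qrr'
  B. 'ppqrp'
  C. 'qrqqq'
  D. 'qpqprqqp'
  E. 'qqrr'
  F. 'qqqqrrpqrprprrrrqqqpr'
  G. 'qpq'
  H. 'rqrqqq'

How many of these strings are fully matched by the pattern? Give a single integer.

A → match
B → no match — must start with 'q'
C → no match
D → no match
E → no match
F → no match
G → match
H → no match — must start with 'q'
Total matched: 2

2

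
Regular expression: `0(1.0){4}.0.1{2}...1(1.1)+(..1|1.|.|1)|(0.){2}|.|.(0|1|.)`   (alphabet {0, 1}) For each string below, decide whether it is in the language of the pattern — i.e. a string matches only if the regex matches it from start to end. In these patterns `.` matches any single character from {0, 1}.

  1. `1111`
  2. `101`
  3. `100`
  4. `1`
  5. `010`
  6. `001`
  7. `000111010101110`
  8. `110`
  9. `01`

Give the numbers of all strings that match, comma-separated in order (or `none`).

4, 9

1 → no match
2 → no match
3 → no match
4 → match
5 → no match
6 → no match
7 → no match
8 → no match
9 → match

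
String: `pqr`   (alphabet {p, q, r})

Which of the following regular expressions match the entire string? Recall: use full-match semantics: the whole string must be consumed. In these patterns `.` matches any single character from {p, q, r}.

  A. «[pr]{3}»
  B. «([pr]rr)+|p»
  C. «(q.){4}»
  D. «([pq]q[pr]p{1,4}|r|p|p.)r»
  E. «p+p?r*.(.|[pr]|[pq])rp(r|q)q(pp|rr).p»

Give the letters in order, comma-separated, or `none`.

A → no match
B → no match
C → no match — must start with `q`
D → match
E → no match — must end with `p`

D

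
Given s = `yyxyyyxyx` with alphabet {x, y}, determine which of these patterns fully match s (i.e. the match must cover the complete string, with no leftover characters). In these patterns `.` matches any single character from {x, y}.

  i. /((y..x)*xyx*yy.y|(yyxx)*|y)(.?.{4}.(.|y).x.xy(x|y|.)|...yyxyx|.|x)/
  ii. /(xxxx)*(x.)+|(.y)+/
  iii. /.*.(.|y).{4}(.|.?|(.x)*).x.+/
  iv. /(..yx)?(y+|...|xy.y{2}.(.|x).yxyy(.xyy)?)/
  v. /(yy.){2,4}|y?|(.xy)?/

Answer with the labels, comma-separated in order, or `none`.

i → match
ii → no match
iii → no match
iv → no match
v → no match

i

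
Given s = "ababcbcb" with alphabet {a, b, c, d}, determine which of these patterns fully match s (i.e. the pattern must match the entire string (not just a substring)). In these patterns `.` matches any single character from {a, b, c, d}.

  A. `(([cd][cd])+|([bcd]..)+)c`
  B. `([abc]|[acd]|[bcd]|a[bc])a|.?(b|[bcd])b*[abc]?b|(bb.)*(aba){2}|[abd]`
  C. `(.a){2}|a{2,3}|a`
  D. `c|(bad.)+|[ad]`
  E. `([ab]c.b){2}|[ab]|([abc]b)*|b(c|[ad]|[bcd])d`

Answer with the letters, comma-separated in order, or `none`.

E

A → no match — must end with "c"
B → no match
C → no match — must end with "a"
D → no match
E → match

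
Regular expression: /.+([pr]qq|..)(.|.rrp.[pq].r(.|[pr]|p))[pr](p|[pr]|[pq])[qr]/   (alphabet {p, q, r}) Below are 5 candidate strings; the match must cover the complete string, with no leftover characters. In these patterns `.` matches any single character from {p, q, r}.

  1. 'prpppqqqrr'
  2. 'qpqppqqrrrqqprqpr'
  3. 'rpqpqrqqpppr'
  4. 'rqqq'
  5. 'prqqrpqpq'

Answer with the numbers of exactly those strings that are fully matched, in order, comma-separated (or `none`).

1. 'prpppqqqrr' → no match
2 → no match
3. 'rpqpqrqqpppr' → match
4. 'rqqq' → no match
5. 'prqqrpqpq' → no match

3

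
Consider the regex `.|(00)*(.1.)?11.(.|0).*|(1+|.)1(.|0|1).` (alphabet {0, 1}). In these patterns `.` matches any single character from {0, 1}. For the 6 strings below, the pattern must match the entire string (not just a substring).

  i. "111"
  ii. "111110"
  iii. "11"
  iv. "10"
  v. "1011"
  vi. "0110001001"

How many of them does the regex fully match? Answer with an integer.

1

i. "111" → no match
ii. "111110" → match
iii. "11" → no match
iv. "10" → no match
v. "1011" → no match
vi. "0110001001" → no match
Total matched: 1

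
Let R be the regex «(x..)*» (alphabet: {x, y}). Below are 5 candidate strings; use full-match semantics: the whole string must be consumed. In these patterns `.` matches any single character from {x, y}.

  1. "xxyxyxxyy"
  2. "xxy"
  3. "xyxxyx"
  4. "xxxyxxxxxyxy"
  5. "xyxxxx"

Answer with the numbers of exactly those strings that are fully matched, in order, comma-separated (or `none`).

1 → match
2 → match
3 → match
4 → no match
5 → match

1, 2, 3, 5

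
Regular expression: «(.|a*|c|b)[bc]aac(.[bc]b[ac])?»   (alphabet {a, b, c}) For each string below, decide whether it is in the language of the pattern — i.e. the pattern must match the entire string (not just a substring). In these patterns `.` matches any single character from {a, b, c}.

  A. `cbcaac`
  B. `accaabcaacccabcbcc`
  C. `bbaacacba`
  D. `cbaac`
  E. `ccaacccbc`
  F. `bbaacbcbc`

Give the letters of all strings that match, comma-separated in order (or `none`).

A → no match
B → no match
C → match
D → match
E → match
F → match

C, D, E, F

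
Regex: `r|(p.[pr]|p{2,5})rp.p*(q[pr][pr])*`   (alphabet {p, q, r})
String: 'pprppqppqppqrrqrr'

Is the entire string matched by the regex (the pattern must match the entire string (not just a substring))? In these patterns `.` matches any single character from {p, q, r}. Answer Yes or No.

Yes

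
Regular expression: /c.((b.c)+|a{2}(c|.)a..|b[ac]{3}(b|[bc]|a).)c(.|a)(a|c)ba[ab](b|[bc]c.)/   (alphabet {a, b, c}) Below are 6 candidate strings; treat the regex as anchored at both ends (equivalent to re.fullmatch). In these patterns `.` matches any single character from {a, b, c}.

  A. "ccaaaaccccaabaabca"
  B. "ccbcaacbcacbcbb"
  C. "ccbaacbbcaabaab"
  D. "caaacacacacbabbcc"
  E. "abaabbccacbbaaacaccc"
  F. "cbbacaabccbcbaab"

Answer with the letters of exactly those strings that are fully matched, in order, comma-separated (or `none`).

A → no match
B → no match
C → match
D → match
E → no match — must start with "c"
F → no match

C, D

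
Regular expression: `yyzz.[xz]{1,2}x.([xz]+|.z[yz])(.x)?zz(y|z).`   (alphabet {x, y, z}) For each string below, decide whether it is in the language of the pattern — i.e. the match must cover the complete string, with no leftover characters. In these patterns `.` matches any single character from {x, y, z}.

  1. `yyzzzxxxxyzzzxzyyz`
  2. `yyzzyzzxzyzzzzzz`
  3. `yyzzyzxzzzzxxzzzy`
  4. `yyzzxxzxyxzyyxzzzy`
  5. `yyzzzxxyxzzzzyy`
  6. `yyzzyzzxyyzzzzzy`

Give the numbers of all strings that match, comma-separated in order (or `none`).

1 → no match
2 → match
3 → match
4 → match
5 → match
6 → match

2, 3, 4, 5, 6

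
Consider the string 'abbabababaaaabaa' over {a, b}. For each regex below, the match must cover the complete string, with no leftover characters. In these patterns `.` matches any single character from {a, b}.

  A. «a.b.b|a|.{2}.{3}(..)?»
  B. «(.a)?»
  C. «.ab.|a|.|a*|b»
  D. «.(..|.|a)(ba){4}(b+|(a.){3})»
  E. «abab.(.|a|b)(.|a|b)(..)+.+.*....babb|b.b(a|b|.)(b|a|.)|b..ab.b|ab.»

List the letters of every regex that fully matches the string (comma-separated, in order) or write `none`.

D

A → no match
B → no match
C → no match
D → match
E → no match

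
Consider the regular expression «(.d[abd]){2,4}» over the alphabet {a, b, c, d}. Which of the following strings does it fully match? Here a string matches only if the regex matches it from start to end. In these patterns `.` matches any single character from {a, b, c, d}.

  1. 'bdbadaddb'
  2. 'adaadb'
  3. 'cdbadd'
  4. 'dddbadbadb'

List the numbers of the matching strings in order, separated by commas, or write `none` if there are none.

1, 2, 3

1 → match
2 → match
3 → match
4 → no match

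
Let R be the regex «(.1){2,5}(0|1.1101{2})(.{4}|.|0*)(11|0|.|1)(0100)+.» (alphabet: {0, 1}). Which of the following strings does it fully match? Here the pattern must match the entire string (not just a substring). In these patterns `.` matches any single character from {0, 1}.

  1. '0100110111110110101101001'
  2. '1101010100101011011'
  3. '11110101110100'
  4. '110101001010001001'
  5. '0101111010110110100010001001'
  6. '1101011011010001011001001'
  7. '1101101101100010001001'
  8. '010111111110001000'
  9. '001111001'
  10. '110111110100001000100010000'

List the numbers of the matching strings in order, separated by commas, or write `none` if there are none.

1 → no match
2 → no match
3 → no match
4 → match
5 → no match
6 → no match
7 → match
8 → no match
9. '001111001' → no match
10 → no match

4, 7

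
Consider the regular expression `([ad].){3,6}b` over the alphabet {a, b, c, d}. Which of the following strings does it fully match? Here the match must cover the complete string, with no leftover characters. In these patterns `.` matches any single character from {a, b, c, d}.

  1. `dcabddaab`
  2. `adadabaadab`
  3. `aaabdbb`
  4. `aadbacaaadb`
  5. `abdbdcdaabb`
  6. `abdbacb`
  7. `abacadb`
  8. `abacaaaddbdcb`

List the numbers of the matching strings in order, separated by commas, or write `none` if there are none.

1, 2, 3, 4, 5, 6, 7, 8

1 → match
2 → match
3 → match
4 → match
5 → match
6 → match
7 → match
8 → match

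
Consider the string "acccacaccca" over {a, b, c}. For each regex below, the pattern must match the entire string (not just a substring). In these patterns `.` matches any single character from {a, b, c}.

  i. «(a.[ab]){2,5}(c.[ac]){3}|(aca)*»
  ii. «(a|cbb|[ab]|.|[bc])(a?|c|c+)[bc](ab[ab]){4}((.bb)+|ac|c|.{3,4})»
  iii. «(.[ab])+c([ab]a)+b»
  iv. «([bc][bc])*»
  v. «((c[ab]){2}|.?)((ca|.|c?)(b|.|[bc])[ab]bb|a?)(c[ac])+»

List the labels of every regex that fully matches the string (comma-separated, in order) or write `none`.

i → no match
ii → no match
iii → no match — must end with "ab"
iv → no match
v → match

v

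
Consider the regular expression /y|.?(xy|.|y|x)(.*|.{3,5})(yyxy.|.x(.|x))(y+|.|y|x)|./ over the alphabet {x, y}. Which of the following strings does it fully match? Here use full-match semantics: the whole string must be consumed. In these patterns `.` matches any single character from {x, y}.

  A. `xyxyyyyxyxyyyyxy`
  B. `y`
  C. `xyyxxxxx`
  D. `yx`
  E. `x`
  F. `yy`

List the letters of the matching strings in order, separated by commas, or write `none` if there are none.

B, C, E

A → no match
B → match
C → match
D → no match
E → match
F → no match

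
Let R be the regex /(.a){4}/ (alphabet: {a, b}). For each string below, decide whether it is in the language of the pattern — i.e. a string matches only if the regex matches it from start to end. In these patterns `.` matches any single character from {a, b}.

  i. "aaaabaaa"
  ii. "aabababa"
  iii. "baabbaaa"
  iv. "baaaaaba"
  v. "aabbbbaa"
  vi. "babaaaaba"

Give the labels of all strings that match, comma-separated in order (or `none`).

i, ii, iv

i. "aaaabaaa" → match
ii. "aabababa" → match
iii. "baabbaaa" → no match
iv. "baaaaaba" → match
v. "aabbbbaa" → no match
vi. "babaaaaba" → no match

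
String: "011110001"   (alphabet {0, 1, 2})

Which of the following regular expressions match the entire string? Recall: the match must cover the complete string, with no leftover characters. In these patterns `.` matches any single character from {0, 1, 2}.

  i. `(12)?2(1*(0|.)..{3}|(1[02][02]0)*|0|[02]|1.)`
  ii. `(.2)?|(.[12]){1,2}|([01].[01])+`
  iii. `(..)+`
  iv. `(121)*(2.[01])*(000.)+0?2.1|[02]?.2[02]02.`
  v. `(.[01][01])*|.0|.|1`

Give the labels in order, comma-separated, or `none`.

ii, v

i → no match
ii → match
iii → no match
iv → no match
v → match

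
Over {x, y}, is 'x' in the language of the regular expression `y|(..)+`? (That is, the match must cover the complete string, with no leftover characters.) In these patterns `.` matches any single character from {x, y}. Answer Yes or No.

No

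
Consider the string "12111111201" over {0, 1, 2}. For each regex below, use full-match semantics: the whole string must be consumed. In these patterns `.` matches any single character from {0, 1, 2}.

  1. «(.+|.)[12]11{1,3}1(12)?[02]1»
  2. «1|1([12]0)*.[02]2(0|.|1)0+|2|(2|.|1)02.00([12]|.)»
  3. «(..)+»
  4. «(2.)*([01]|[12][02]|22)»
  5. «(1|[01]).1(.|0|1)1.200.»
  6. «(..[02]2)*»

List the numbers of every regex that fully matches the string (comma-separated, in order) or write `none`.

1

1 → match
2 → no match
3 → no match
4 → no match
5 → no match
6 → no match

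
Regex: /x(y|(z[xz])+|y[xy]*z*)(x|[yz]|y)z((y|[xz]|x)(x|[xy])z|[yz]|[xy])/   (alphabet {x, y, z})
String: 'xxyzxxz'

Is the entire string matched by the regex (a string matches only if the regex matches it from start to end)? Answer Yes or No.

No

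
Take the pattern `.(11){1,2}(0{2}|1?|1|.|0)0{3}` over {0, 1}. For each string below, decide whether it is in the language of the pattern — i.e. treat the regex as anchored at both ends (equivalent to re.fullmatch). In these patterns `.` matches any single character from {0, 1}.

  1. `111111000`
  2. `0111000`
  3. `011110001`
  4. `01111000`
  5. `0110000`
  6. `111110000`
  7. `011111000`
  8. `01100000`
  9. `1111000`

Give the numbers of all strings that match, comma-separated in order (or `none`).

1 → match
2 → match
3 → no match — must end with `0`
4 → match
5 → match
6 → match
7 → match
8 → match
9 → match

1, 2, 4, 5, 6, 7, 8, 9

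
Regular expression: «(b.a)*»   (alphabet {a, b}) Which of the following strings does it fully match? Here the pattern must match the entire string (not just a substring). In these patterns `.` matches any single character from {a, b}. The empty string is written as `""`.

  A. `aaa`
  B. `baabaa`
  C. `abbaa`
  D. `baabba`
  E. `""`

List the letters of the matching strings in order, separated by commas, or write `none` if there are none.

A → no match
B → match
C → no match
D → match
E → match

B, D, E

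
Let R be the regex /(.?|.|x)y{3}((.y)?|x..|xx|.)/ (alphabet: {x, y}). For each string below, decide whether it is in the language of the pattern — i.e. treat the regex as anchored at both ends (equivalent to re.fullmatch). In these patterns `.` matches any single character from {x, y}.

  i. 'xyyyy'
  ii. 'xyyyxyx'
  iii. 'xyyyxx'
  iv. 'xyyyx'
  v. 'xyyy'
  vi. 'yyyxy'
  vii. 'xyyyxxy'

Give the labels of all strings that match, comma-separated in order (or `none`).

i, ii, iii, iv, v, vi, vii

i. 'xyyyy' → match
ii. 'xyyyxyx' → match
iii. 'xyyyxx' → match
iv. 'xyyyx' → match
v. 'xyyy' → match
vi. 'yyyxy' → match
vii. 'xyyyxxy' → match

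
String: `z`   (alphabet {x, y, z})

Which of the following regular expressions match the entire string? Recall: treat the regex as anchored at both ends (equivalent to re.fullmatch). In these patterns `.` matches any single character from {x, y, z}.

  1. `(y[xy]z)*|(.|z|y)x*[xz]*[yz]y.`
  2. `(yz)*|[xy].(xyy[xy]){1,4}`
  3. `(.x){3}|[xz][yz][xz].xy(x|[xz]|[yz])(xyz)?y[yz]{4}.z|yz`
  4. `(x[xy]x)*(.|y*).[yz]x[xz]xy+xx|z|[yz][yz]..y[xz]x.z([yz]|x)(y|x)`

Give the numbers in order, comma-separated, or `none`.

4

1 → no match
2 → no match
3 → no match
4 → match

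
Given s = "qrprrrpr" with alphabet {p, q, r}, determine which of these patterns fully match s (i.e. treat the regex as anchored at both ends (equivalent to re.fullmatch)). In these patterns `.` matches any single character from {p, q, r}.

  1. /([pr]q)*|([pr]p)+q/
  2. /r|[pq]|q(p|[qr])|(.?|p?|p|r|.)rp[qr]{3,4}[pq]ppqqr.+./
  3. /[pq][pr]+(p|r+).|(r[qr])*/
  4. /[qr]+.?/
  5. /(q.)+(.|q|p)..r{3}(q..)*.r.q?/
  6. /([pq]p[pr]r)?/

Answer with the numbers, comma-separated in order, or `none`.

1 → no match
2 → no match
3 → match
4 → no match
5 → no match
6 → no match

3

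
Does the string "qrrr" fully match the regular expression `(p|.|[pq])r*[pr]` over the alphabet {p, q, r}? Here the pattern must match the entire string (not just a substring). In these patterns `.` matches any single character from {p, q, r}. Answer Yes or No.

Yes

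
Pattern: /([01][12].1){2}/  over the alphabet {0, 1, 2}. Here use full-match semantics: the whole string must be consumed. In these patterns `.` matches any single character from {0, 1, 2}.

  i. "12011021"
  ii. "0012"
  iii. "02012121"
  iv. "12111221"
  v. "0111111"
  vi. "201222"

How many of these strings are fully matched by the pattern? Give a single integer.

1

i → no match
ii → no match — must end with "1"
iii → no match
iv → match
v → no match
vi → no match — must end with "1"
Total matched: 1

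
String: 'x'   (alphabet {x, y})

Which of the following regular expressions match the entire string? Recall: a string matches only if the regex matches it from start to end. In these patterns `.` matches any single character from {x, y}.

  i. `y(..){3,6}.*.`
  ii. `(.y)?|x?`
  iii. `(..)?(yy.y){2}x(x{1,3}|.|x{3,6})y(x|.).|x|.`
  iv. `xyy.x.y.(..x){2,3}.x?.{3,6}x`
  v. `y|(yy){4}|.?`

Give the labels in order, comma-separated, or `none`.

ii, iii, v

i → no match — must start with 'y'
ii → match
iii → match
iv → no match — must start with 'xyy'
v → match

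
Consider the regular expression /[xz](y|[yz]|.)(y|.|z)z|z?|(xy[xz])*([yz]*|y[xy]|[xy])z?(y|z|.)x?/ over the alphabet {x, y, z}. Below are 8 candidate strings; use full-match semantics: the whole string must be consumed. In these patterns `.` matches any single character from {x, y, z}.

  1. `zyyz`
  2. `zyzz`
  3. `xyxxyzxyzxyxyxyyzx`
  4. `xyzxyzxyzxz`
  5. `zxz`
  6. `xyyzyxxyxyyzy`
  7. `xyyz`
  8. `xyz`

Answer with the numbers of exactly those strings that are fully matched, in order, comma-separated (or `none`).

1, 2, 4, 7

1. `zyyz` → match
2. `zyzz` → match
3 → no match
4. `xyzxyzxyzxz` → match
5. `zxz` → no match
6 → no match
7. `xyyz` → match
8. `xyz` → no match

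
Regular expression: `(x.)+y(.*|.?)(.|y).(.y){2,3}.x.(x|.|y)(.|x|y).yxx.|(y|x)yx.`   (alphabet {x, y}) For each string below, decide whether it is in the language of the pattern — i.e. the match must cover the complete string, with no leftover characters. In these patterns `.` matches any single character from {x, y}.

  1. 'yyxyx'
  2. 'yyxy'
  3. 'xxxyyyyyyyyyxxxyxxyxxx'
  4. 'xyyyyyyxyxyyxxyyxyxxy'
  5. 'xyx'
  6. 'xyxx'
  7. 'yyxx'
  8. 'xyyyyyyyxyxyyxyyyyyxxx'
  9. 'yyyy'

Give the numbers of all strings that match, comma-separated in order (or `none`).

1 → no match
2 → match
3 → match
4 → match
5 → no match
6 → match
7 → match
8 → match
9 → no match

2, 3, 4, 6, 7, 8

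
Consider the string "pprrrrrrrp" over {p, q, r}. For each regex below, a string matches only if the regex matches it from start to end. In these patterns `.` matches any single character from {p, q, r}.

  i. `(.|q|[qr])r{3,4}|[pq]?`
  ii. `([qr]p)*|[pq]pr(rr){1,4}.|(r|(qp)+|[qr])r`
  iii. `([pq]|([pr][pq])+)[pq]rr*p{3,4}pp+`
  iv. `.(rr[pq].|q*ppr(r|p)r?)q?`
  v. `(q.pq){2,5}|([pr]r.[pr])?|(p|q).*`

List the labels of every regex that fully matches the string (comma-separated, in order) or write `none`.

i → no match
ii → match
iii → no match
iv → no match
v → match

ii, v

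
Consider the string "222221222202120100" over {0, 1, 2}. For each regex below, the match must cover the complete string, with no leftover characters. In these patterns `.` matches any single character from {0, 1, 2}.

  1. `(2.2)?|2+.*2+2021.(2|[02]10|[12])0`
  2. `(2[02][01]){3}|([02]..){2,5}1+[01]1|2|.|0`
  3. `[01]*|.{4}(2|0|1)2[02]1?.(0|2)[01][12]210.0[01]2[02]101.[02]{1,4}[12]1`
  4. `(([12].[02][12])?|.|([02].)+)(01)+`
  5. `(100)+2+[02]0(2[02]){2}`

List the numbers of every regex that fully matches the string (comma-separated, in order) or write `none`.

1

1 → match
2 → no match
3 → no match
4 → no match — must end with "01"
5 → no match — must start with "100"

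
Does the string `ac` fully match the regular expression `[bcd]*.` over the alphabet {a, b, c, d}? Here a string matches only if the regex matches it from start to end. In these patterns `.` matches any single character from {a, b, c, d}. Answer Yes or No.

No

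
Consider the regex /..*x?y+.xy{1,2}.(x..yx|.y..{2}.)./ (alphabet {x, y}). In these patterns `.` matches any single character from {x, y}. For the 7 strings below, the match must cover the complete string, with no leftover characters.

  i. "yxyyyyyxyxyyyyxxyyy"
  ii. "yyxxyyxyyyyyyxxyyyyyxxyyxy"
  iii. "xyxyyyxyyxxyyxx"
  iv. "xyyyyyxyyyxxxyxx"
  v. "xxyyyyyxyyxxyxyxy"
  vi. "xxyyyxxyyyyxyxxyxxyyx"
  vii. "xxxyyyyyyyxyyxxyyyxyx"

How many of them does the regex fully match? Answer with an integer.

i → no match
ii → no match
iii → match
iv → match
v → match
vi → match
vii → match
Total matched: 5

5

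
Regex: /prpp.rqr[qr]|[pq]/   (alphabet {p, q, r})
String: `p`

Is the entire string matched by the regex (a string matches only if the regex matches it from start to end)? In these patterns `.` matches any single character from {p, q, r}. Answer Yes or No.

Yes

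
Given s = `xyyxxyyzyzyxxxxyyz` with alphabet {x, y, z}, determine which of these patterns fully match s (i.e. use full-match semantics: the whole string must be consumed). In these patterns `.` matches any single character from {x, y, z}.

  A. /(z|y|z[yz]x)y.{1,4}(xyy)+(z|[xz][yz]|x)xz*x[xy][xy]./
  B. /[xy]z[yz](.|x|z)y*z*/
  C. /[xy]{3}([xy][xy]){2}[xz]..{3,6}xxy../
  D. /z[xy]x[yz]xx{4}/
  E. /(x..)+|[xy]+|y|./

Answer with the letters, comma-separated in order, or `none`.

A → no match
B → no match
C → match
D → no match — must start with `z`
E → no match

C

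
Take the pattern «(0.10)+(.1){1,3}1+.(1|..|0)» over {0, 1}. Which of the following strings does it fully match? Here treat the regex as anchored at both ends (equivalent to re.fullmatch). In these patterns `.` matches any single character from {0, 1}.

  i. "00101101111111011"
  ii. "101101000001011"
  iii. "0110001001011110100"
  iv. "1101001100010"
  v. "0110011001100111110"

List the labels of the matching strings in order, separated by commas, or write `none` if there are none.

i → match
ii → no match — must start with "0"
iii → no match
iv → no match — must start with "0"
v → match

i, v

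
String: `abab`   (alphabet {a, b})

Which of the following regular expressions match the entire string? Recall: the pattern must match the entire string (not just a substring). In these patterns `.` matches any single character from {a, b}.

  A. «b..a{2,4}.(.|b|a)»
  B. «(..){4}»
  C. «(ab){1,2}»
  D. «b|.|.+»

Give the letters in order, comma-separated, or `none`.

C, D

A → no match — must start with `b`
B → no match
C → match
D → match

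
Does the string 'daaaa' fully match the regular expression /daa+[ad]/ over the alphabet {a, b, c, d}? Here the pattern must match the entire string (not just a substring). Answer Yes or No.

Yes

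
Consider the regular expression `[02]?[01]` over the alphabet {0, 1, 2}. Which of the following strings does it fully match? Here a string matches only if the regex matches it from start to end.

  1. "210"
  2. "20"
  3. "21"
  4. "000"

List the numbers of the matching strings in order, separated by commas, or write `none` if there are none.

2, 3

1 → no match
2 → match
3 → match
4 → no match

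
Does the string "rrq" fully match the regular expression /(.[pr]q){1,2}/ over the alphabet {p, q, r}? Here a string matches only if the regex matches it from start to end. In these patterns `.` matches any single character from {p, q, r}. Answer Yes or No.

Yes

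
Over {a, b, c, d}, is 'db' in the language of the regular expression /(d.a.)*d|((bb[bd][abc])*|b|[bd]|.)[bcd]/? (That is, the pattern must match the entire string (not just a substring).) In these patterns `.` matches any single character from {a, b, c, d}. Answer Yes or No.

Yes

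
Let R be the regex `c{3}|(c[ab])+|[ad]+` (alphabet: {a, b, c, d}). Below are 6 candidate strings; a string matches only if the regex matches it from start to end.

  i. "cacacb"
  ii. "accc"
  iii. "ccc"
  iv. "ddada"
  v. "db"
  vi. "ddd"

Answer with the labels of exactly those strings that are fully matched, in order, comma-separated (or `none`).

i, iii, iv, vi

i → match
ii → no match
iii → match
iv → match
v → no match
vi → match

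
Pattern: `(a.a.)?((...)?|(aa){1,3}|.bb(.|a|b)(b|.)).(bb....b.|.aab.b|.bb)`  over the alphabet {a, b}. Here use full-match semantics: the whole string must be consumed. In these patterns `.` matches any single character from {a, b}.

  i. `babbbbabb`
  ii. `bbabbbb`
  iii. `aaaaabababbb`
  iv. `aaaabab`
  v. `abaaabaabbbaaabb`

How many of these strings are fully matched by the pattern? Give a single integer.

3

i → no match
ii → match
iii → no match
iv → match
v → match
Total matched: 3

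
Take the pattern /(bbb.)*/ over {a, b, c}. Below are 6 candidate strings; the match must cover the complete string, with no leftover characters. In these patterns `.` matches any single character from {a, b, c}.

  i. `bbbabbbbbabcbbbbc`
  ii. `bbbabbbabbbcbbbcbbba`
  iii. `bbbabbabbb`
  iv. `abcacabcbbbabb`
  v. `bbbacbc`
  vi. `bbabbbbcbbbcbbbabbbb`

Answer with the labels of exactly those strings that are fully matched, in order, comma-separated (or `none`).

ii

i → no match
ii → match
iii. `bbbabbabbb` → no match
iv → no match
v. `bbbacbc` → no match
vi → no match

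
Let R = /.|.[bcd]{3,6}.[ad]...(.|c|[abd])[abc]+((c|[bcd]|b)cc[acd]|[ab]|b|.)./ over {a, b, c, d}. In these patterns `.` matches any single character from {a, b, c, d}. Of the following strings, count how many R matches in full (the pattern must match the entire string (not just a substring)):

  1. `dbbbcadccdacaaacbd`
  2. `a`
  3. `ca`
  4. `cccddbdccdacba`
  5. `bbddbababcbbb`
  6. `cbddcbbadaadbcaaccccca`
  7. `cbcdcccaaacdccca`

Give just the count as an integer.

6

1 → match
2 → match
3 → no match
4 → match
5 → match
6 → match
7 → match
Total matched: 6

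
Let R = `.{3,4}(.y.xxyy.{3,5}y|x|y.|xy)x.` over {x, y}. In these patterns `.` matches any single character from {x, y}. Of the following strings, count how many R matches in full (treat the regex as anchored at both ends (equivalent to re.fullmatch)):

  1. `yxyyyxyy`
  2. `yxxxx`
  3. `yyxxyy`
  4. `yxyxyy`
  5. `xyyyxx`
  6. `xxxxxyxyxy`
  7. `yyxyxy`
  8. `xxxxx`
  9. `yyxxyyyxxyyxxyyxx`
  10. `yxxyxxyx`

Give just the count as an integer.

1. `yxyyyxyy` → no match
2. `yxxxx` → no match
3. `yyxxyy` → no match
4. `yxyxyy` → no match
5. `xyyyxx` → no match
6. `xxxxxyxyxy` → no match
7. `yyxyxy` → no match
8. `xxxxx` → no match
9 → match
10. `yxxyxxyx` → no match
Total matched: 1

1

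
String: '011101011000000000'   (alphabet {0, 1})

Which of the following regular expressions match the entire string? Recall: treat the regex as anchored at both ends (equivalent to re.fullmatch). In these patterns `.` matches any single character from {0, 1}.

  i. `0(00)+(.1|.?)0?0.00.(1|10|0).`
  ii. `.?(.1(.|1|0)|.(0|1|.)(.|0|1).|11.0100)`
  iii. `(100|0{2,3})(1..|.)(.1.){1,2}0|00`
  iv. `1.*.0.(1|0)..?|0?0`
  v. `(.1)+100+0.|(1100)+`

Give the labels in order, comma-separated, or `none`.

v

i → no match — must start with '000'
ii → no match
iii → no match
iv → no match
v → match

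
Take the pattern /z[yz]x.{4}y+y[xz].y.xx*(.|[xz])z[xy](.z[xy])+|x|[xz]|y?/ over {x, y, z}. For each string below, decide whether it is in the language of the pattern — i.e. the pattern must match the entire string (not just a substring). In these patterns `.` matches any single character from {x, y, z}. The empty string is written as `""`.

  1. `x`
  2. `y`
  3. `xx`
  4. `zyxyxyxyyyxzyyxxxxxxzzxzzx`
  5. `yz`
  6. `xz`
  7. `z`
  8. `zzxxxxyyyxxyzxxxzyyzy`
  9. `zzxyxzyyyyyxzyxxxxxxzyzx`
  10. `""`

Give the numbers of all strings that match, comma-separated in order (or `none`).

1, 2, 4, 7, 8, 10

1. `x` → match
2. `y` → match
3. `xx` → no match
4 → match
5. `yz` → no match
6. `xz` → no match
7. `z` → match
8 → match
9 → no match
10. `""` → match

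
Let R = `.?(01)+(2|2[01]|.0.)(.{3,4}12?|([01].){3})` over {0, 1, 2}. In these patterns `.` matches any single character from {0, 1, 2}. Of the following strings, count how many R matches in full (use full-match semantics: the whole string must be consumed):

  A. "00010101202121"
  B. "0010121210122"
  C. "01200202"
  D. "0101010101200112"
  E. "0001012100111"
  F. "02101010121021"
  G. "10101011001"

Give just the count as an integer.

1

A → no match
B → no match
C → no match
D → match
E → no match
F → no match
G → no match
Total matched: 1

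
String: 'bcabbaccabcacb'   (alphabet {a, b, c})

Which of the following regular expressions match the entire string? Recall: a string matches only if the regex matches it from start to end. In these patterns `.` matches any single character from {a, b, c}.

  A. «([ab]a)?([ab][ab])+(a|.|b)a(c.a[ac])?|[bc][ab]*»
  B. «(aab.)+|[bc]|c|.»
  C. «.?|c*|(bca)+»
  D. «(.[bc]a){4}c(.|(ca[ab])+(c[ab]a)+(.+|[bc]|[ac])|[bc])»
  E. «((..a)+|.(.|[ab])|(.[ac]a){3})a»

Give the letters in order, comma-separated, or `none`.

A → no match
B → no match
C → no match
D → match
E → no match — must end with 'a'

D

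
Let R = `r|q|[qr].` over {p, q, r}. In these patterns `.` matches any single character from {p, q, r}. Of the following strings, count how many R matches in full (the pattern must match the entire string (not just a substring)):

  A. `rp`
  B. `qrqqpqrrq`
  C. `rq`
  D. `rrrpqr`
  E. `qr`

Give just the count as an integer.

A → match
B → no match
C → match
D → no match
E → match
Total matched: 3

3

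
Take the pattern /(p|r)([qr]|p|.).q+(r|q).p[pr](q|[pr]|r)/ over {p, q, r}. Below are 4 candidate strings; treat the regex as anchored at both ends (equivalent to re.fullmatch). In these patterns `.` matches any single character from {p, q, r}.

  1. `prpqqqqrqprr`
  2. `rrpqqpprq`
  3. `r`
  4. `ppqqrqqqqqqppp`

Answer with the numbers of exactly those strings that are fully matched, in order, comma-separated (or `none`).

1, 2

1 → match
2 → match
3 → no match
4 → no match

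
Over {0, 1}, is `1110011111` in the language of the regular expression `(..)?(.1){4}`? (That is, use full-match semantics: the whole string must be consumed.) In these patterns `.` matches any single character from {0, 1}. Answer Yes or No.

No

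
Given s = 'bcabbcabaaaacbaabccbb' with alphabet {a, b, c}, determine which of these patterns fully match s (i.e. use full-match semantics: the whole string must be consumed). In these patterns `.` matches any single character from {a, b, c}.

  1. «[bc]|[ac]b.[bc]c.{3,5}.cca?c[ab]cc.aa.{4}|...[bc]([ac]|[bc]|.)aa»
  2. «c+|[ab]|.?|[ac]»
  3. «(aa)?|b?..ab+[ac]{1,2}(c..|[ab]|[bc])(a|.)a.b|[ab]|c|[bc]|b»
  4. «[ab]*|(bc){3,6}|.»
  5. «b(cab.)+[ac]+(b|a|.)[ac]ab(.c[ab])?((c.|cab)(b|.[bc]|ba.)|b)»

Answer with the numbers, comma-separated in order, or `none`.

5

1 → no match
2 → no match
3 → no match
4 → no match
5 → match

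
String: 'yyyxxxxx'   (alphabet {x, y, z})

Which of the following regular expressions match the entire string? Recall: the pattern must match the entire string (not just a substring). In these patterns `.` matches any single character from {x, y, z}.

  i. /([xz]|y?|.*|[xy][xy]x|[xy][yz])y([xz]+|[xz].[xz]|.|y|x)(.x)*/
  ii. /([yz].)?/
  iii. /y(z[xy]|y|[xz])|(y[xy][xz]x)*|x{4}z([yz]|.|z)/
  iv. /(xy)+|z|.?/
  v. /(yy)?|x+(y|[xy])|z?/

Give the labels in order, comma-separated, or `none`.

i → match
ii → no match
iii → no match
iv → no match
v → no match

i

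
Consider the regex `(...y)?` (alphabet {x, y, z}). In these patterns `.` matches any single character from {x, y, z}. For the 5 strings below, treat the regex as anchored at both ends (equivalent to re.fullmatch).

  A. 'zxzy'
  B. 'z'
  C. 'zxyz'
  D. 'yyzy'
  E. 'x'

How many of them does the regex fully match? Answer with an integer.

A → match
B → no match
C → no match
D → match
E → no match
Total matched: 2

2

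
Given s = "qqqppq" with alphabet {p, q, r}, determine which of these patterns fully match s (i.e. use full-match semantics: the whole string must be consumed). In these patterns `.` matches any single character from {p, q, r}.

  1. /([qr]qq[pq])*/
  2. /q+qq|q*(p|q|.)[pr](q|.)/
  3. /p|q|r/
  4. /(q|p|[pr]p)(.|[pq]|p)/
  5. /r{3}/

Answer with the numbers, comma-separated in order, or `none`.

1 → no match
2 → match
3 → no match
4 → no match
5 → no match — must start with "r"

2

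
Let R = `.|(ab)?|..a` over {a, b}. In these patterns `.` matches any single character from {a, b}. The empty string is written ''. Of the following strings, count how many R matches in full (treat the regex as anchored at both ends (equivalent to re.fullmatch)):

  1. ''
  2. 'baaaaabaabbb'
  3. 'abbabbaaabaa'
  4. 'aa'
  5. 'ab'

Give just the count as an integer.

2

1 → match
2 → no match
3 → no match
4 → no match
5 → match
Total matched: 2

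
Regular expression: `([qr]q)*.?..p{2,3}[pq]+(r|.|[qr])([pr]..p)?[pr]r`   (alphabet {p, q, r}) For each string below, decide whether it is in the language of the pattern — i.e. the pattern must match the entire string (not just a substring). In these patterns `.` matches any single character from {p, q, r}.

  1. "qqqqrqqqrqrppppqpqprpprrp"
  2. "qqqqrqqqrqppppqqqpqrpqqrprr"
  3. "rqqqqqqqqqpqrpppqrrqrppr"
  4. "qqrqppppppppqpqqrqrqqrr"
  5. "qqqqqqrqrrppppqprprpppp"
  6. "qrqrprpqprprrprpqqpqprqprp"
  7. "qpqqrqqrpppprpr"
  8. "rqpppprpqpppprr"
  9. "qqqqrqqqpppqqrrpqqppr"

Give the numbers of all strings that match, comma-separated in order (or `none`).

1 → no match — must end with "r"
2 → no match
3 → match
4 → no match
5 → no match — must end with "r"
6 → no match — must end with "r"
7 → no match
8 → no match
9 → no match

3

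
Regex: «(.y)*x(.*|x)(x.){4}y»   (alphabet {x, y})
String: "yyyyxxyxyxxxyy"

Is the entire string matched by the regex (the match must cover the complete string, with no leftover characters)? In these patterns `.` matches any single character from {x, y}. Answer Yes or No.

Yes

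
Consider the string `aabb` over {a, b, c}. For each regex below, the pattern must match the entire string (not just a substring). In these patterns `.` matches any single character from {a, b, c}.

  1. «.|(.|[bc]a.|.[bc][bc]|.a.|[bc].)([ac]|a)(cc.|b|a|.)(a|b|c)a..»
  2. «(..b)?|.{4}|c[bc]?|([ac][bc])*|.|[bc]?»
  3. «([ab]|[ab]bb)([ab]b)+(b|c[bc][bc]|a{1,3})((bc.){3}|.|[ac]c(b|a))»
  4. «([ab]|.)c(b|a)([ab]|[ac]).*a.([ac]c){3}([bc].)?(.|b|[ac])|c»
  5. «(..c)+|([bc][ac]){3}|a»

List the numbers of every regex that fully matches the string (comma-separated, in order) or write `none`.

2

1 → no match
2 → match
3 → no match
4 → no match
5 → no match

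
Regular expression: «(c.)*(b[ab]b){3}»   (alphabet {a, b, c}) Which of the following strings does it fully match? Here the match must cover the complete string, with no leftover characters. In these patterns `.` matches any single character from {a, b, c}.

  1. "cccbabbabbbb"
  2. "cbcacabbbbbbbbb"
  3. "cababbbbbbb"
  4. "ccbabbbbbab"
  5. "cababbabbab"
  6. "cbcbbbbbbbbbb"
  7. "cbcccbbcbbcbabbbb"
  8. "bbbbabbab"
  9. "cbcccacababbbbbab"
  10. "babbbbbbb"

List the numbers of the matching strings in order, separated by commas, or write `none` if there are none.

2, 3, 4, 5, 6, 8, 9, 10

1 → no match
2 → match
3 → match
4 → match
5 → match
6 → match
7 → no match
8 → match
9 → match
10 → match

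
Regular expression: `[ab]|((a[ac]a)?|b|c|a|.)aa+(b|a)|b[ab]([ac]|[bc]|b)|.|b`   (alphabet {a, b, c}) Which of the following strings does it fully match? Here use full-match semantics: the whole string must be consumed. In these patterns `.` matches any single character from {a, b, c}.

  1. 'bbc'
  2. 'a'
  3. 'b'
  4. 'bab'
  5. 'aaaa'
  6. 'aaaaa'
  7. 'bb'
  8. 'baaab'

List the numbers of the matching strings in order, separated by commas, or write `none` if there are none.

1. 'bbc' → match
2. 'a' → match
3. 'b' → match
4. 'bab' → match
5. 'aaaa' → match
6. 'aaaaa' → match
7. 'bb' → no match
8. 'baaab' → match

1, 2, 3, 4, 5, 6, 8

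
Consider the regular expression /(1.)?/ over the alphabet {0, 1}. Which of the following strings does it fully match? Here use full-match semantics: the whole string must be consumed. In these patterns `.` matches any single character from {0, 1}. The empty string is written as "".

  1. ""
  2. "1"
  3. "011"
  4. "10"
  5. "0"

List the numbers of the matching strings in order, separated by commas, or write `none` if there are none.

1 → match
2 → no match
3 → no match
4 → match
5 → no match

1, 4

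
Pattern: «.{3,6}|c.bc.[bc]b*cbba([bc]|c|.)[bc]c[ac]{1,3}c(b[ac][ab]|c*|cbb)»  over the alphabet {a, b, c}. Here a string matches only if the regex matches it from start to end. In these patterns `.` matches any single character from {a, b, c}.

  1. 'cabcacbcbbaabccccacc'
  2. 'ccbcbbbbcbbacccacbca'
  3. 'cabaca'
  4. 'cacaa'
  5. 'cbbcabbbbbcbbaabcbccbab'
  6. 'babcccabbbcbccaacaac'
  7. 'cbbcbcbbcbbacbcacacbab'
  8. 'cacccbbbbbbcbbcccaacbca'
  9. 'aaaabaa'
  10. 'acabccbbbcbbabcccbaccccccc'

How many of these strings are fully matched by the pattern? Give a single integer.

4

1 → no match
2 → match
3 → match
4 → match
5 → no match
6 → no match
7 → match
8 → no match
9 → no match
10 → no match
Total matched: 4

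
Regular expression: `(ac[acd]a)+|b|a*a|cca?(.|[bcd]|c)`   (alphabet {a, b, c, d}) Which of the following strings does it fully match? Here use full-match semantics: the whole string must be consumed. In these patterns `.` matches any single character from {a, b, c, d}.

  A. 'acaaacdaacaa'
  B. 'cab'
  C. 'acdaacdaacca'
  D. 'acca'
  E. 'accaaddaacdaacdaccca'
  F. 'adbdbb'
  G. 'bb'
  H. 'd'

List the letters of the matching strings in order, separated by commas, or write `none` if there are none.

A → match
B → no match
C → match
D → match
E → no match
F → no match
G → no match
H → no match

A, C, D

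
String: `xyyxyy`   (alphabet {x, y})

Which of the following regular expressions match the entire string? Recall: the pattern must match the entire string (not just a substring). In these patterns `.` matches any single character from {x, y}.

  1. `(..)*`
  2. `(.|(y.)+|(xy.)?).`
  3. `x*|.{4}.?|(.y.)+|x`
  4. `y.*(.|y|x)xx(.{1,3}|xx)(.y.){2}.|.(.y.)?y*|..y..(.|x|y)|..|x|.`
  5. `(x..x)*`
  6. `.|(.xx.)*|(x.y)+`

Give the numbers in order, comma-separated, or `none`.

1 → match
2 → no match
3 → match
4 → match
5 → no match
6 → match

1, 3, 4, 6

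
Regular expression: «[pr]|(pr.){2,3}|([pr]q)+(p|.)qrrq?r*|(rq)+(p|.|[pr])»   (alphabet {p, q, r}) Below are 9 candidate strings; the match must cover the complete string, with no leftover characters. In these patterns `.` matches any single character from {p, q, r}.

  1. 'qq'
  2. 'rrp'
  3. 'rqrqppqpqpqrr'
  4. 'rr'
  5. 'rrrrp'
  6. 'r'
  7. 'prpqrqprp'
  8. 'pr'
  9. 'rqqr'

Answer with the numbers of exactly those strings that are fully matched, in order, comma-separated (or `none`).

1 → no match
2 → no match
3 → no match
4 → no match
5 → no match
6 → match
7 → no match
8 → no match
9 → no match

6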